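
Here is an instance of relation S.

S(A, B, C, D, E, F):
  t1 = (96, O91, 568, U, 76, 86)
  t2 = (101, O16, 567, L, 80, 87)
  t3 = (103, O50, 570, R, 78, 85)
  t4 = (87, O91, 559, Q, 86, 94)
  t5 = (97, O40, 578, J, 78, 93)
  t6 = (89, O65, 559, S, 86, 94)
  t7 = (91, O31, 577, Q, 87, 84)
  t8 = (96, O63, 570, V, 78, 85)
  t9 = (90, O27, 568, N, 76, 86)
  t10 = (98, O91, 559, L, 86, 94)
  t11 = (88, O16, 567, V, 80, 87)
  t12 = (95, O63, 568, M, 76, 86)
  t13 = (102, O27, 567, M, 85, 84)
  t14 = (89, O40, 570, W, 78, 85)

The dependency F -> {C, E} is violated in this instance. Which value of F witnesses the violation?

F=86: rows 1, 9, 12 → {C,E} = (568, 76), (568, 76), (568, 76) ✓
F=87: rows 2, 11 → {C,E} = (567, 80), (567, 80) ✓
F=85: rows 3, 8, 14 → {C,E} = (570, 78), (570, 78), (570, 78) ✓
F=94: rows 4, 6, 10 → {C,E} = (559, 86), (559, 86), (559, 86) ✓
F=93: row 5 → {C,E} = (578, 78) ✓
F=84: rows 7, 13 → {C,E} takes values {(577, 87), (567, 85)} — violation
The only F value with inconsistent RHS is F=84.

84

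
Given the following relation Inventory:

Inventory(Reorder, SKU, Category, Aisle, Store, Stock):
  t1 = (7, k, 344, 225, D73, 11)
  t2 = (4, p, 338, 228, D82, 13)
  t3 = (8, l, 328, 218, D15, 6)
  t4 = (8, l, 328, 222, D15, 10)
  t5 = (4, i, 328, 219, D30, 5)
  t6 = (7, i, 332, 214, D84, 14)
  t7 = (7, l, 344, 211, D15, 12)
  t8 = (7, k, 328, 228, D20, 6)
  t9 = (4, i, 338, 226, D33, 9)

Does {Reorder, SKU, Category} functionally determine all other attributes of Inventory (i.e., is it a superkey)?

Rows 3 and 4 have the same {Reorder, SKU, Category} value (Reorder=8, SKU=l, Category=328) but are distinct tuples, so {Reorder, SKU, Category} does not determine every attribute — not a superkey.

No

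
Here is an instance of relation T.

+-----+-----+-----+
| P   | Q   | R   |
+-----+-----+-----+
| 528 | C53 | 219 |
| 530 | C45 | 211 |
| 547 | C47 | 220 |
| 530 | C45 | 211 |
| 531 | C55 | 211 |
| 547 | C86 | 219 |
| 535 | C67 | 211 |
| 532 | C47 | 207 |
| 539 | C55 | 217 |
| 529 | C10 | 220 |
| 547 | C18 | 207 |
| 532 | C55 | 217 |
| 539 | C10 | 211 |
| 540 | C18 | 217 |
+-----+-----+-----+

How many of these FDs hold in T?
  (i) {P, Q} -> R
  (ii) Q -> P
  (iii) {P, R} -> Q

2

(i) {P, Q} -> R: every LHS value maps to a single RHS value — holds.
(ii) Q -> P: Q=C47: 2 rows → P takes values {547, 532} — violation; Q=C55: 3 rows → P takes values {531, 539, 532} — violation; Q=C10: 2 rows → P takes values {529, 539} — violation; Q=C18: 2 rows → P takes values {547, 540} — violation — fails.
(iii) {P, R} -> Q: every LHS value maps to a single RHS value — holds.
2 of the 3 dependencies hold.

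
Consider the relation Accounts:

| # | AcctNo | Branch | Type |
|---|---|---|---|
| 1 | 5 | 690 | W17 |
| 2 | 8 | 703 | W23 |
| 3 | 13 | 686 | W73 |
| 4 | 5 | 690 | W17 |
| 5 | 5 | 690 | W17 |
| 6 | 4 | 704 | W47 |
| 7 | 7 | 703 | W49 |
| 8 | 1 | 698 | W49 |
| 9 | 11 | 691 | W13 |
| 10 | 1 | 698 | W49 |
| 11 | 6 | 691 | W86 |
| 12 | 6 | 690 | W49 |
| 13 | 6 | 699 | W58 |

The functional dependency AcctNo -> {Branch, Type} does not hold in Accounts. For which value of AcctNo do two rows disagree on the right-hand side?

6

AcctNo=5: rows 1, 4, 5 → {Branch,Type} = (690, W17), (690, W17), (690, W17) ✓
AcctNo=8: row 2 → {Branch,Type} = (703, W23) ✓
AcctNo=13: row 3 → {Branch,Type} = (686, W73) ✓
AcctNo=4: row 6 → {Branch,Type} = (704, W47) ✓
AcctNo=7: row 7 → {Branch,Type} = (703, W49) ✓
AcctNo=1: rows 8, 10 → {Branch,Type} = (698, W49), (698, W49) ✓
AcctNo=11: row 9 → {Branch,Type} = (691, W13) ✓
AcctNo=6: rows 11, 12, 13 → {Branch,Type} takes values {(691, W86), (690, W49), (699, W58)} — violation
The only AcctNo value with inconsistent RHS is AcctNo=6.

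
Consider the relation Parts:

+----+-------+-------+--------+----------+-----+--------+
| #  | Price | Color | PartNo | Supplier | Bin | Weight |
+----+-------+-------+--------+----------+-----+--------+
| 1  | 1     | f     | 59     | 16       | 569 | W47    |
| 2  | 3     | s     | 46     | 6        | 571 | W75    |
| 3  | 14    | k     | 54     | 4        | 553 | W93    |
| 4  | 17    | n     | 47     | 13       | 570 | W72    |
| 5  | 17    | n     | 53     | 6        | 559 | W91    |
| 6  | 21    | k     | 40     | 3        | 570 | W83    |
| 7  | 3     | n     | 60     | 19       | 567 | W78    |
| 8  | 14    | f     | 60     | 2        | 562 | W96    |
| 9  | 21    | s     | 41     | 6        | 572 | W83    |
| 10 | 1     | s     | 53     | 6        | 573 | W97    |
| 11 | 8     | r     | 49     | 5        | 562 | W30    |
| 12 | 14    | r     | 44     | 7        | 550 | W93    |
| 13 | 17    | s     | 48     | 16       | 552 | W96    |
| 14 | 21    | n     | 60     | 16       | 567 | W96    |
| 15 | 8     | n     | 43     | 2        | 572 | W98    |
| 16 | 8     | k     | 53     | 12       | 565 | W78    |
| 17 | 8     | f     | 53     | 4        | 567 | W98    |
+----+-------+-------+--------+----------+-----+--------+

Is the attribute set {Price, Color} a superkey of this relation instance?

Rows 4 and 5 have the same {Price, Color} value (Price=17, Color=n) but are distinct tuples, so {Price, Color} does not determine every attribute — not a superkey.

No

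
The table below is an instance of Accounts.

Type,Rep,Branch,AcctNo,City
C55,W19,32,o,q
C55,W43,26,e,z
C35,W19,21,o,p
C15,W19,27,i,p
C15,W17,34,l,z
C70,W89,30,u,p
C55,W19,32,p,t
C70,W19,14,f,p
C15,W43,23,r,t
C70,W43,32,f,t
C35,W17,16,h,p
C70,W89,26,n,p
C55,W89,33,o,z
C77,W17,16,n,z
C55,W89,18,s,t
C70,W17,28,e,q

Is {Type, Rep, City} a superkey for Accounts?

No

Two distinct rows share (Type=C70, Rep=W89, City=p), so {Type, Rep, City} does not determine every attribute — not a superkey.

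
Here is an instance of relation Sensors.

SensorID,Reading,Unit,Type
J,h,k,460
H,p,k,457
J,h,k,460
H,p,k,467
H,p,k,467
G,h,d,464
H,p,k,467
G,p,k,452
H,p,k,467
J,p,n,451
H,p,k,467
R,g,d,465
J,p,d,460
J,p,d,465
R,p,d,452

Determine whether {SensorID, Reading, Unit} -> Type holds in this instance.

(SensorID=J, Reading=h, Unit=k): 2 rows → Type = 460, 460 ✓
(SensorID=H, Reading=p, Unit=k): 6 rows → Type takes values {457, 467} — violation
(SensorID=G, Reading=h, Unit=d): 1 row → Type = 464 ✓
(SensorID=G, Reading=p, Unit=k): 1 row → Type = 452 ✓
(SensorID=J, Reading=p, Unit=n): 1 row → Type = 451 ✓
(SensorID=R, Reading=g, Unit=d): 1 row → Type = 465 ✓
(SensorID=J, Reading=p, Unit=d): 2 rows → Type takes values {460, 465} — violation
(SensorID=R, Reading=p, Unit=d): 1 row → Type = 452 ✓
Two rows agree on {SensorID, Reading, Unit} but differ on Type, so {SensorID, Reading, Unit} -> Type does not hold.

No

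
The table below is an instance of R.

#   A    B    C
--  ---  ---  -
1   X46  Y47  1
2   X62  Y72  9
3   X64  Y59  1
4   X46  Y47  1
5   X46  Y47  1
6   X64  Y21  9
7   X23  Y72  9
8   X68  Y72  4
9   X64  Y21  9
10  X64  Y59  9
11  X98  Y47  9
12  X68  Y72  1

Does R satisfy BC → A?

No

(B=Y47, C=1): rows 1, 4, 5 → A = X46, X46, X46 ✓
(B=Y72, C=9): rows 2, 7 → A takes values {X62, X23} — violation
(B=Y59, C=1): row 3 → A = X64 ✓
(B=Y21, C=9): rows 6, 9 → A = X64, X64 ✓
(B=Y72, C=4): row 8 → A = X68 ✓
(B=Y59, C=9): row 10 → A = X64 ✓
(B=Y47, C=9): row 11 → A = X98 ✓
(B=Y72, C=1): row 12 → A = X68 ✓
Two rows agree on BC but differ on A, so BC → A does not hold.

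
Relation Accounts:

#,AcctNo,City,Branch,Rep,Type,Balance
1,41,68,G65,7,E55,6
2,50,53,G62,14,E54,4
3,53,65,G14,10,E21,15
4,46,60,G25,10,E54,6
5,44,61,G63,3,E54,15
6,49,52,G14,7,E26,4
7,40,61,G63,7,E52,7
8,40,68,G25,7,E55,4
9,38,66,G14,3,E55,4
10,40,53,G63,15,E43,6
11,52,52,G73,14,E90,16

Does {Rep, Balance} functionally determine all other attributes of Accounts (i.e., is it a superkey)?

No

Rows 6 and 8 have the same {Rep, Balance} value (Rep=7, Balance=4) but are distinct tuples, so {Rep, Balance} does not determine every attribute — not a superkey.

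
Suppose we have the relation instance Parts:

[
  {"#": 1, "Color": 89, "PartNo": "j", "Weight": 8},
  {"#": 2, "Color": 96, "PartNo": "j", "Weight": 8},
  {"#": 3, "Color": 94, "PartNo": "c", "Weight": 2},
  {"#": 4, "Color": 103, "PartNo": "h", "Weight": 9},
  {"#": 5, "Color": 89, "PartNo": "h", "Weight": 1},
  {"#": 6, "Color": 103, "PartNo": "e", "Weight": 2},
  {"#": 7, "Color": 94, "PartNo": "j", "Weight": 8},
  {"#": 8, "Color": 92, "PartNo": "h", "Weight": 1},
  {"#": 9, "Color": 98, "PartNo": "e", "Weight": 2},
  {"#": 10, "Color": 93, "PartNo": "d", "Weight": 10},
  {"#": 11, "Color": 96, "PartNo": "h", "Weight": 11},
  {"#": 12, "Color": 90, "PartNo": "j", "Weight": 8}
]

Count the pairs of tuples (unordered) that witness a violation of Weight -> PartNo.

2

Weight=8: all 4 rows agree on PartNo — 0 pairs.
Weight=2: violating pairs (3,6), (3,9) — 2 pairs.
Weight=1: all 2 rows agree on PartNo — 0 pairs.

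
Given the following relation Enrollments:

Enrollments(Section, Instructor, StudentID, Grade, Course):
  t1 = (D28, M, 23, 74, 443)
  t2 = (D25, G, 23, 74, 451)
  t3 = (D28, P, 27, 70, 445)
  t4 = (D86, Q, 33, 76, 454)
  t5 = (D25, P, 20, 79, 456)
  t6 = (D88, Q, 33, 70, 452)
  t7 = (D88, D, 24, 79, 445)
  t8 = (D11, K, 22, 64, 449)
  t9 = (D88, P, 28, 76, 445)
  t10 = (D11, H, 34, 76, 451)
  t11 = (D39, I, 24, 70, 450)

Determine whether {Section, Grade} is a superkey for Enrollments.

Yes

All 11 rows have distinct {Section, Grade} values, so {Section, Grade} → (all attributes) holds and {Section, Grade} is a superkey.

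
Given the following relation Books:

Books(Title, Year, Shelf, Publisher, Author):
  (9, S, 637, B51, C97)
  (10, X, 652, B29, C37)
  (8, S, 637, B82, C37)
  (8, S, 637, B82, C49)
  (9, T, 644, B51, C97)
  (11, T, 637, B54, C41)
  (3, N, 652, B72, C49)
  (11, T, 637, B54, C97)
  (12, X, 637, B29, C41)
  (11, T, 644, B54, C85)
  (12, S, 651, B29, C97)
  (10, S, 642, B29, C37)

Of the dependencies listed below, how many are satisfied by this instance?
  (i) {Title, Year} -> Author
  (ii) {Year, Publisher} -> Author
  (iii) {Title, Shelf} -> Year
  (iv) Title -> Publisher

2

(i) {Title, Year} -> Author: (Title=8, Year=S): 2 rows → Author takes values {C37, C49} — violation; (Title=11, Year=T): 3 rows → Author takes values {C41, C97, C85} — violation — fails.
(ii) {Year, Publisher} -> Author: (Year=X, Publisher=B29): 2 rows → Author takes values {C37, C41} — violation; (Year=S, Publisher=B82): 2 rows → Author takes values {C37, C49} — violation; (Year=T, Publisher=B54): 3 rows → Author takes values {C41, C97, C85} — violation; (Year=S, Publisher=B29): 2 rows → Author takes values {C97, C37} — violation — fails.
(iii) {Title, Shelf} -> Year: every LHS value maps to a single RHS value — holds.
(iv) Title -> Publisher: every LHS value maps to a single RHS value — holds.
2 of the 4 dependencies hold.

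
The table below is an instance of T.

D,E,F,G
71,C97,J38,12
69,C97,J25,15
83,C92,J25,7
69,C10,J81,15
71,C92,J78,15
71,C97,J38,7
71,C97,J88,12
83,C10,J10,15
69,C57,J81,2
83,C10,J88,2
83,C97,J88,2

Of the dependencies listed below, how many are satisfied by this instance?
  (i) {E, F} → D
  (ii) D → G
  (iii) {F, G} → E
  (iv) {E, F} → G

0

(i) {E, F} → D: (E=C97, F=J88): 2 rows → D takes values {71, 83} — violation — fails.
(ii) D → G: D=71: 4 rows → G takes values {12, 15, 7} — violation; D=69: 3 rows → G takes values {15, 2} — violation; D=83: 4 rows → G takes values {7, 15, 2} — violation — fails.
(iii) {F, G} → E: (F=J88, G=2): 2 rows → E takes values {C10, C97} — violation — fails.
(iv) {E, F} → G: (E=C97, F=J38): 2 rows → G takes values {12, 7} — violation; (E=C97, F=J88): 2 rows → G takes values {12, 2} — violation — fails.
None of the 4 dependencies hold.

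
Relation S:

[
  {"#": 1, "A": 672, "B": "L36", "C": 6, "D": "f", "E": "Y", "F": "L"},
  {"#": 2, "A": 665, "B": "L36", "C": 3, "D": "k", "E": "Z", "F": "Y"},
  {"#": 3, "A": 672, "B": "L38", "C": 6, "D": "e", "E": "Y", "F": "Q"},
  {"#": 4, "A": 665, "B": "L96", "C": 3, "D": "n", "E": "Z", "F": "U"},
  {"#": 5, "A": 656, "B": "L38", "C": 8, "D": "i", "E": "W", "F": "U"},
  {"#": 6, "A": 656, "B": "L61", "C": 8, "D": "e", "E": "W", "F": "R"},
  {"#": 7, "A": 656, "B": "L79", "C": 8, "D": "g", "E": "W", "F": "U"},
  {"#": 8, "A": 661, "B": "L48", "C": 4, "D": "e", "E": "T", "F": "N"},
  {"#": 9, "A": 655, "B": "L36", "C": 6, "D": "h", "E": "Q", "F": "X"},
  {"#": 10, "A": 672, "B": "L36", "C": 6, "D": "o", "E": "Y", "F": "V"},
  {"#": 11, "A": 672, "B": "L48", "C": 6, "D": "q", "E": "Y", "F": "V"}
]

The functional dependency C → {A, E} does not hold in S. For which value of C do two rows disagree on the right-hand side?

C=6: rows 1, 3, 9, 10, 11 → {A,E} takes values {(672, Y), (655, Q)} — violation
C=3: rows 2, 4 → {A,E} = (665, Z), (665, Z) ✓
C=8: rows 5, 6, 7 → {A,E} = (656, W), (656, W), (656, W) ✓
C=4: row 8 → {A,E} = (661, T) ✓
The only C value with inconsistent RHS is C=6.

6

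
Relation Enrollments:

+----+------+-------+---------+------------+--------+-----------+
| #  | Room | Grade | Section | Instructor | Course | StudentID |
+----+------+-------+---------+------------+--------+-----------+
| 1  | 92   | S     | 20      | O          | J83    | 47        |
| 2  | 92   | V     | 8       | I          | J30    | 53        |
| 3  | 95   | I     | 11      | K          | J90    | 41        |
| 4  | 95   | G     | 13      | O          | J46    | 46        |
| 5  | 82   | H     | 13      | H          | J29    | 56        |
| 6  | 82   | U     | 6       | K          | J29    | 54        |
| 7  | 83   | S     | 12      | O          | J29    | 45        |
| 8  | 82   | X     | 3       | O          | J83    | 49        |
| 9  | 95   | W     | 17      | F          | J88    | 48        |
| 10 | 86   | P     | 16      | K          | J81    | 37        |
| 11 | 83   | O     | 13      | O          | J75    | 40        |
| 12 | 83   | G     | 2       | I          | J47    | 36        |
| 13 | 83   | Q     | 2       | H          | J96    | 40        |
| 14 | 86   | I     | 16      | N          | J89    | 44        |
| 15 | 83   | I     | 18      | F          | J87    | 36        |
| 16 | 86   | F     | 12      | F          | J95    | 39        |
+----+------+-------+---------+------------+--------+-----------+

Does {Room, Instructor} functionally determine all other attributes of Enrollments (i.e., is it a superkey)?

No

Rows 7 and 11 have the same {Room, Instructor} value (Room=83, Instructor=O) but are distinct tuples, so {Room, Instructor} does not determine every attribute — not a superkey.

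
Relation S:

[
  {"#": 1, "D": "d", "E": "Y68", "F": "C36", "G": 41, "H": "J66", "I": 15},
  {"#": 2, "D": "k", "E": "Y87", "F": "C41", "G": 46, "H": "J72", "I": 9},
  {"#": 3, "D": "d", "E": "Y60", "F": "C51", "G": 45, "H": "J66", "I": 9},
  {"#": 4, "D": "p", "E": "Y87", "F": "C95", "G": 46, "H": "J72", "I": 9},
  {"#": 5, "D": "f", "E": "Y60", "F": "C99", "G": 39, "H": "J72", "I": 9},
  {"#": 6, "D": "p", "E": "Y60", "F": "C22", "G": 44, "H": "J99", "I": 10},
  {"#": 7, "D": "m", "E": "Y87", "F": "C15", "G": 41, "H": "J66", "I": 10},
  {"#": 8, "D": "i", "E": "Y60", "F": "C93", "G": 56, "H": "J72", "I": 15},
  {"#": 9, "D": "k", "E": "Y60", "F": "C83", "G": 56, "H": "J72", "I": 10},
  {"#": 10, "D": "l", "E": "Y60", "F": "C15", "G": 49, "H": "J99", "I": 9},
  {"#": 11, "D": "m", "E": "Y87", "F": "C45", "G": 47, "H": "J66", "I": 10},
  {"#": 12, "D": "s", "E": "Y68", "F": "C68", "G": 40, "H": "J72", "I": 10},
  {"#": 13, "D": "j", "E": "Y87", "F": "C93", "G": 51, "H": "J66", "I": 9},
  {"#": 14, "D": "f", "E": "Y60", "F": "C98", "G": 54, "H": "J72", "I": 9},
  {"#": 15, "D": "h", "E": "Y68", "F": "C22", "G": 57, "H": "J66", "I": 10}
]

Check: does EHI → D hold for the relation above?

(E=Y68, H=J66, I=15): row 1 → D = d ✓
(E=Y87, H=J72, I=9): rows 2, 4 → D takes values {k, p} — violation
(E=Y60, H=J66, I=9): row 3 → D = d ✓
(E=Y60, H=J72, I=9): rows 5, 14 → D = f, f ✓
(E=Y60, H=J99, I=10): row 6 → D = p ✓
(E=Y87, H=J66, I=10): rows 7, 11 → D = m, m ✓
(E=Y60, H=J72, I=15): row 8 → D = i ✓
(E=Y60, H=J72, I=10): row 9 → D = k ✓
(E=Y60, H=J99, I=9): row 10 → D = l ✓
(E=Y68, H=J72, I=10): row 12 → D = s ✓
(E=Y87, H=J66, I=9): row 13 → D = j ✓
(E=Y68, H=J66, I=10): row 15 → D = h ✓
Two rows agree on EHI but differ on D, so EHI → D does not hold.

No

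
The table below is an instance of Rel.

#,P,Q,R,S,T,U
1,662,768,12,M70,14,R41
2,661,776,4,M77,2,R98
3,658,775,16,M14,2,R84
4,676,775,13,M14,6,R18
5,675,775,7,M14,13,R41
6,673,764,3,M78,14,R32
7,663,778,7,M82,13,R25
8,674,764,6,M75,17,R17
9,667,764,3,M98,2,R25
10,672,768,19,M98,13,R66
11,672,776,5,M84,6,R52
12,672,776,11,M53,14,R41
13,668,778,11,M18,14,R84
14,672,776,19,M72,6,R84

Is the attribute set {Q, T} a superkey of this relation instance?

Rows 11 and 14 have the same {Q, T} value (Q=776, T=6) but are distinct tuples, so {Q, T} does not determine every attribute — not a superkey.

No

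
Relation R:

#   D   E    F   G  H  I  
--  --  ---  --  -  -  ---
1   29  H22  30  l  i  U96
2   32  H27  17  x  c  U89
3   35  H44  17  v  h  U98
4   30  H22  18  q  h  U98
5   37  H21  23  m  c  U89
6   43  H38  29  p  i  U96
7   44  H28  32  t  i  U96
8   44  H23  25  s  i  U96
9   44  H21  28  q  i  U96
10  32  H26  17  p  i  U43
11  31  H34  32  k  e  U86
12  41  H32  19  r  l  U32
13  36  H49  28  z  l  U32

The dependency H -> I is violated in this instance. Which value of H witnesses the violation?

i

H=i: rows 1, 6, 7, 8, 9, 10 → I takes values {U96, U43} — violation
H=c: rows 2, 5 → I = U89, U89 ✓
H=h: rows 3, 4 → I = U98, U98 ✓
H=e: row 11 → I = U86 ✓
H=l: rows 12, 13 → I = U32, U32 ✓
The only H value with inconsistent I is H=i.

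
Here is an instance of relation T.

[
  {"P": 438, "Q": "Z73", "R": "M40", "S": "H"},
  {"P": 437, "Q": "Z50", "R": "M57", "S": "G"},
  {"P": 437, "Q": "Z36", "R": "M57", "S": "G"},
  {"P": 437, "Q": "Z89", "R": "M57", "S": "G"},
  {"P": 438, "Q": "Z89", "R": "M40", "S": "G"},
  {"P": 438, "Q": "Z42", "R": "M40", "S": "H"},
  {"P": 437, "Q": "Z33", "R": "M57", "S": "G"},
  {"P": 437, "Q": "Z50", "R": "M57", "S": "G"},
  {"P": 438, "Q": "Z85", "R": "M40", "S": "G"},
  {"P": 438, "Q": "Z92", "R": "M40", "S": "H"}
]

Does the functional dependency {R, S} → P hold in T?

Yes

(R=M40, S=H): 3 rows → P = 438, 438, 438 ✓
(R=M57, S=G): 5 rows → P = 437, 437, 437, 437, 437 ✓
(R=M40, S=G): 2 rows → P = 438, 438 ✓
Every {R, S} value is associated with a single P value, so {R, S} → P holds.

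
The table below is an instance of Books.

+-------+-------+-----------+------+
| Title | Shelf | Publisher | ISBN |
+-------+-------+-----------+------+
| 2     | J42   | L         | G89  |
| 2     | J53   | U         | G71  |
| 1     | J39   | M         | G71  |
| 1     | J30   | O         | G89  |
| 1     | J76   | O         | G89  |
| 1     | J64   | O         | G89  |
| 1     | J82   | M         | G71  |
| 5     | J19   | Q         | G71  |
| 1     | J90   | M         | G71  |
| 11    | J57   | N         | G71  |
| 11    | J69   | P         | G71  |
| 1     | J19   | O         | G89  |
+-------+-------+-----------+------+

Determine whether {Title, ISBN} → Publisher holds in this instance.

(Title=2, ISBN=G89): 1 row → Publisher = L ✓
(Title=2, ISBN=G71): 1 row → Publisher = U ✓
(Title=1, ISBN=G71): 3 rows → Publisher = M, M, M ✓
(Title=1, ISBN=G89): 4 rows → Publisher = O, O, O, O ✓
(Title=5, ISBN=G71): 1 row → Publisher = Q ✓
(Title=11, ISBN=G71): 2 rows → Publisher takes values {N, P} — violation
Two rows agree on {Title, ISBN} but differ on Publisher, so {Title, ISBN} → Publisher does not hold.

No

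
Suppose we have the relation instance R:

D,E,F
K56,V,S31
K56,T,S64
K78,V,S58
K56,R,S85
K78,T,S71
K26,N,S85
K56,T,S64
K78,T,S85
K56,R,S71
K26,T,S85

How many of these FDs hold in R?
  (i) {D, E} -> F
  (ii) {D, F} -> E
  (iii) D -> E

0

(i) {D, E} -> F: (D=K56, E=R): 2 rows → F takes values {S85, S71} — violation; (D=K78, E=T): 2 rows → F takes values {S71, S85} — violation — fails.
(ii) {D, F} -> E: (D=K26, F=S85): 2 rows → E takes values {N, T} — violation — fails.
(iii) D -> E: D=K56: 5 rows → E takes values {V, T, R} — violation; D=K78: 3 rows → E takes values {V, T} — violation; D=K26: 2 rows → E takes values {N, T} — violation — fails.
None of the 3 dependencies hold.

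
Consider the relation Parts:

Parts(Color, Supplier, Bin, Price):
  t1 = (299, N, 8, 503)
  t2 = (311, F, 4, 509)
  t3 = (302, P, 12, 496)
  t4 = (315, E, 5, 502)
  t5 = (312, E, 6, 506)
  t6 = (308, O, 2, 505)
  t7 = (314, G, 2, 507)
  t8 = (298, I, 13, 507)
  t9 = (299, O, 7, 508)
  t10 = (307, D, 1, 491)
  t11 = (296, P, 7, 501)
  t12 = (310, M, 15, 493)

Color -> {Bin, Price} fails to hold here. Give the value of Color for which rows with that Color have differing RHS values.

Color=299: rows 1, 9 → {Bin,Price} takes values {(8, 503), (7, 508)} — violation
Color=311: row 2 → {Bin,Price} = (4, 509) ✓
Color=302: row 3 → {Bin,Price} = (12, 496) ✓
Color=315: row 4 → {Bin,Price} = (5, 502) ✓
Color=312: row 5 → {Bin,Price} = (6, 506) ✓
Color=308: row 6 → {Bin,Price} = (2, 505) ✓
Color=314: row 7 → {Bin,Price} = (2, 507) ✓
Color=298: row 8 → {Bin,Price} = (13, 507) ✓
Color=307: row 10 → {Bin,Price} = (1, 491) ✓
Color=296: row 11 → {Bin,Price} = (7, 501) ✓
Color=310: row 12 → {Bin,Price} = (15, 493) ✓
The only Color value with inconsistent RHS is Color=299.

299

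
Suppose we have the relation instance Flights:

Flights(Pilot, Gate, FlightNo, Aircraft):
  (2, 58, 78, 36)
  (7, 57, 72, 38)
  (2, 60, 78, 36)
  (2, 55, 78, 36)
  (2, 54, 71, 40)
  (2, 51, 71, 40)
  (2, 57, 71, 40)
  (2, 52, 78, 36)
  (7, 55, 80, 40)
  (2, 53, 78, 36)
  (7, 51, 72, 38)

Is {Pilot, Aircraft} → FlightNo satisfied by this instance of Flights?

(Pilot=2, Aircraft=36): 5 rows → FlightNo = 78, 78, 78, 78, 78 ✓
(Pilot=7, Aircraft=38): 2 rows → FlightNo = 72, 72 ✓
(Pilot=2, Aircraft=40): 3 rows → FlightNo = 71, 71, 71 ✓
(Pilot=7, Aircraft=40): 1 row → FlightNo = 80 ✓
Every {Pilot, Aircraft} value is associated with a single FlightNo value, so {Pilot, Aircraft} → FlightNo holds.

Yes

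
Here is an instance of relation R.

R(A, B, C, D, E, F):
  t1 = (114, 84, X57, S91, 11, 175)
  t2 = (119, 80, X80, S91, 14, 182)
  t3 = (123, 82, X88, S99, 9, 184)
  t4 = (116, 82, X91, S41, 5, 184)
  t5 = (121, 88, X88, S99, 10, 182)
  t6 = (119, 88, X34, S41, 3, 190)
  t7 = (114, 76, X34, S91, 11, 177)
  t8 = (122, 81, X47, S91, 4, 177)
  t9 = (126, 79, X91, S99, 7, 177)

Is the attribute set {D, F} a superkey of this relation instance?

Rows 7 and 8 have the same {D, F} value (D=S91, F=177) but are distinct tuples, so {D, F} does not determine every attribute — not a superkey.

No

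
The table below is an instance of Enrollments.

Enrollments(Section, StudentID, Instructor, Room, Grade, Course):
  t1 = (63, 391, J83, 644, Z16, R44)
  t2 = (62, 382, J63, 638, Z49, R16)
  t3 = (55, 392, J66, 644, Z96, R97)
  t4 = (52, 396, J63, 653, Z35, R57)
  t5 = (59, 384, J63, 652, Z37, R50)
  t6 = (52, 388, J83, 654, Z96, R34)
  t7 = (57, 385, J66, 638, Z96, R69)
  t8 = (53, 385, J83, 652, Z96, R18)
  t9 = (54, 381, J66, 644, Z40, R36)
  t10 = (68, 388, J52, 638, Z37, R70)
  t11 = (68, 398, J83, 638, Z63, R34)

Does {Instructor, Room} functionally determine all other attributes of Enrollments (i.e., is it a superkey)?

No

Rows 3 and 9 have the same {Instructor, Room} value (Instructor=J66, Room=644) but are distinct tuples, so {Instructor, Room} does not determine every attribute — not a superkey.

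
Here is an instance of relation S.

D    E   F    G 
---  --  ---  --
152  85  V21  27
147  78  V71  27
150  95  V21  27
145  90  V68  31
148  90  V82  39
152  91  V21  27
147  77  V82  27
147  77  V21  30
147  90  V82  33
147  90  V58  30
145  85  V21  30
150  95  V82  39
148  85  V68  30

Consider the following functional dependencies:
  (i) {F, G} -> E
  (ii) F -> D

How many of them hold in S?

0

(i) {F, G} -> E: (F=V21, G=27): 3 rows → E takes values {85, 95, 91} — violation; (F=V82, G=39): 2 rows → E takes values {90, 95} — violation; (F=V21, G=30): 2 rows → E takes values {77, 85} — violation — fails.
(ii) F -> D: F=V21: 5 rows → D takes values {152, 150, 147, 145} — violation; F=V68: 2 rows → D takes values {145, 148} — violation; F=V82: 4 rows → D takes values {148, 147, 150} — violation — fails.
None of the 2 dependencies hold.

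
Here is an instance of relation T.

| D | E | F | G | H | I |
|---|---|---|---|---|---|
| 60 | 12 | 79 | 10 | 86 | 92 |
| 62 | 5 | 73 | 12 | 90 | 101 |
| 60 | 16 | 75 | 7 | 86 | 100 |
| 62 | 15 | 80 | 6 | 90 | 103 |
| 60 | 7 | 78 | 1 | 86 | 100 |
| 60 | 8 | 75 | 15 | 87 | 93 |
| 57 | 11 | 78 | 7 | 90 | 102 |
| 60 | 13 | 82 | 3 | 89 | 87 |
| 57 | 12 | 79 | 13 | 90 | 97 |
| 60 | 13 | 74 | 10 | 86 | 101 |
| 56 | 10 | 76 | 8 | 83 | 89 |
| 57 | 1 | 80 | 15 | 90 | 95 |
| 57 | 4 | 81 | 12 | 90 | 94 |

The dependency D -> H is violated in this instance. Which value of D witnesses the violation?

D=60: 6 rows → H takes values {86, 87, 89} — violation
D=62: 2 rows → H = 90, 90 ✓
D=57: 4 rows → H = 90, 90, 90, 90 ✓
D=56: 1 row → H = 83 ✓
The only D value with inconsistent H is D=60.

60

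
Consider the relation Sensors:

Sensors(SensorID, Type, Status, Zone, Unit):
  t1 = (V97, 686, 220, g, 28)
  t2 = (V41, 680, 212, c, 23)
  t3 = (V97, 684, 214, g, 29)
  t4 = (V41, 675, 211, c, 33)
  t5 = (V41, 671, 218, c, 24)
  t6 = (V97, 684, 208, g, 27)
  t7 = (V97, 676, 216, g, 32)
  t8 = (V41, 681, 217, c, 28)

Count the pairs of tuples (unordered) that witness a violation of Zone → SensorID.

Zone=g: all 4 rows agree on SensorID — 0 pairs.
Zone=c: all 4 rows agree on SensorID — 0 pairs.

0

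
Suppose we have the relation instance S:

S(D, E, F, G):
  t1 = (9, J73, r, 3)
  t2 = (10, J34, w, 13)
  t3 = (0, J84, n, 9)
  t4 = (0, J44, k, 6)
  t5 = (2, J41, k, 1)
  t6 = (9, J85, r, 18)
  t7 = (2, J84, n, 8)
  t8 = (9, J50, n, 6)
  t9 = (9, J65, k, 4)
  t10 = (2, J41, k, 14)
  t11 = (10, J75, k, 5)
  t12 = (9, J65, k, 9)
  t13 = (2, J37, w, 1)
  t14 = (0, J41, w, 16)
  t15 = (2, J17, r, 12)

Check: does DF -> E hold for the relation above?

No

(D=9, F=r): rows 1, 6 → E takes values {J73, J85} — violation
(D=10, F=w): row 2 → E = J34 ✓
(D=0, F=n): row 3 → E = J84 ✓
(D=0, F=k): row 4 → E = J44 ✓
(D=2, F=k): rows 5, 10 → E = J41, J41 ✓
(D=2, F=n): row 7 → E = J84 ✓
(D=9, F=n): row 8 → E = J50 ✓
(D=9, F=k): rows 9, 12 → E = J65, J65 ✓
(D=10, F=k): row 11 → E = J75 ✓
(D=2, F=w): row 13 → E = J37 ✓
(D=0, F=w): row 14 → E = J41 ✓
(D=2, F=r): row 15 → E = J17 ✓
Two rows agree on DF but differ on E, so DF -> E does not hold.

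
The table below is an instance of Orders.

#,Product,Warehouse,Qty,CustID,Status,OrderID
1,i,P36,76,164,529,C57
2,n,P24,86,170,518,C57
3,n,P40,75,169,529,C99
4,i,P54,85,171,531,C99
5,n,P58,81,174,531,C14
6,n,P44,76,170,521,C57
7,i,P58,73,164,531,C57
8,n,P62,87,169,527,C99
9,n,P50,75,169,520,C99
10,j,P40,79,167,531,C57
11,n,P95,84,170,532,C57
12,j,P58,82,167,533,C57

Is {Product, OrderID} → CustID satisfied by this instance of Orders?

Yes

(Product=i, OrderID=C57): rows 1, 7 → CustID = 164, 164 ✓
(Product=n, OrderID=C57): rows 2, 6, 11 → CustID = 170, 170, 170 ✓
(Product=n, OrderID=C99): rows 3, 8, 9 → CustID = 169, 169, 169 ✓
(Product=i, OrderID=C99): row 4 → CustID = 171 ✓
(Product=n, OrderID=C14): row 5 → CustID = 174 ✓
(Product=j, OrderID=C57): rows 10, 12 → CustID = 167, 167 ✓
Every {Product, OrderID} value is associated with a single CustID value, so {Product, OrderID} → CustID holds.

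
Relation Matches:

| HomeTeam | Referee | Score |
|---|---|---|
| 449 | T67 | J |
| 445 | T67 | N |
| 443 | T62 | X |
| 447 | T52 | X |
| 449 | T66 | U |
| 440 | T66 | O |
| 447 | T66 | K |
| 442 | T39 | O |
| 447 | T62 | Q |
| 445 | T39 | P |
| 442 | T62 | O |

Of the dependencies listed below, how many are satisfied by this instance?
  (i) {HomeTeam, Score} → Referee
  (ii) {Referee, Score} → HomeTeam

1

(i) {HomeTeam, Score} → Referee: (HomeTeam=442, Score=O): 2 rows → Referee takes values {T39, T62} — violation — fails.
(ii) {Referee, Score} → HomeTeam: every LHS value maps to a single RHS value — holds.
1 of the 2 dependencies holds.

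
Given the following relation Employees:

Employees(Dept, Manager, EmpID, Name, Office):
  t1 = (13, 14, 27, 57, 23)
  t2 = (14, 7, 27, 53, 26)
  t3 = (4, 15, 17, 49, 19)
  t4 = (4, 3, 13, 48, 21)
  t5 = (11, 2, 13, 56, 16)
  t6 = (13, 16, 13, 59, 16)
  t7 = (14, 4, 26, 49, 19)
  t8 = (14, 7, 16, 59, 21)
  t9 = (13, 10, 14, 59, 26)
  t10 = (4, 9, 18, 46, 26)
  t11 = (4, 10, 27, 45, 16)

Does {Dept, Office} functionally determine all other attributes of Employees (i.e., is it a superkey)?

Yes

All 11 rows have distinct {Dept, Office} values, so {Dept, Office} → (all attributes) holds and {Dept, Office} is a superkey.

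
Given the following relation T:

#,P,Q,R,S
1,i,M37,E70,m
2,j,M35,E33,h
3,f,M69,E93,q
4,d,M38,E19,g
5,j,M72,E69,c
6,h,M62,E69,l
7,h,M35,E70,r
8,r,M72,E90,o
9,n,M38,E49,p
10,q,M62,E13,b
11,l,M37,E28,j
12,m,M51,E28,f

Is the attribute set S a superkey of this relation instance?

All 12 rows have distinct S values, so S → (all attributes) holds and S is a superkey.

Yes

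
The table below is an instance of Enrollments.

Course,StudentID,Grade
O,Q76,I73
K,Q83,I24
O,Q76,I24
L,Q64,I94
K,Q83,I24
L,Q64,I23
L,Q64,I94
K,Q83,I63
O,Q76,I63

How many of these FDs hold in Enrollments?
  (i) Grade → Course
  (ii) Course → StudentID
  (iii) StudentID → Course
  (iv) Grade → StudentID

2

(i) Grade → Course: Grade=I24: 3 rows → Course takes values {K, O} — violation; Grade=I63: 2 rows → Course takes values {K, O} — violation — fails.
(ii) Course → StudentID: every LHS value maps to a single RHS value — holds.
(iii) StudentID → Course: every LHS value maps to a single RHS value — holds.
(iv) Grade → StudentID: Grade=I24: 3 rows → StudentID takes values {Q83, Q76} — violation; Grade=I63: 2 rows → StudentID takes values {Q83, Q76} — violation — fails.
2 of the 4 dependencies hold.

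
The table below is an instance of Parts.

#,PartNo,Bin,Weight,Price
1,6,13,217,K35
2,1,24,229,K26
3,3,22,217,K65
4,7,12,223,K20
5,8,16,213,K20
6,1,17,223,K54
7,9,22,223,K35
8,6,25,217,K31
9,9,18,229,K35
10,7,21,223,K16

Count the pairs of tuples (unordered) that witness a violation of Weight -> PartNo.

Weight=217: violating pairs (1,3), (3,8) — 2 pairs.
Weight=229: violating pairs (2,9) — 1 pair.
Weight=223: violating pairs (4,6), (4,7), (6,7), (6,10), (7,10) — 5 pairs.

8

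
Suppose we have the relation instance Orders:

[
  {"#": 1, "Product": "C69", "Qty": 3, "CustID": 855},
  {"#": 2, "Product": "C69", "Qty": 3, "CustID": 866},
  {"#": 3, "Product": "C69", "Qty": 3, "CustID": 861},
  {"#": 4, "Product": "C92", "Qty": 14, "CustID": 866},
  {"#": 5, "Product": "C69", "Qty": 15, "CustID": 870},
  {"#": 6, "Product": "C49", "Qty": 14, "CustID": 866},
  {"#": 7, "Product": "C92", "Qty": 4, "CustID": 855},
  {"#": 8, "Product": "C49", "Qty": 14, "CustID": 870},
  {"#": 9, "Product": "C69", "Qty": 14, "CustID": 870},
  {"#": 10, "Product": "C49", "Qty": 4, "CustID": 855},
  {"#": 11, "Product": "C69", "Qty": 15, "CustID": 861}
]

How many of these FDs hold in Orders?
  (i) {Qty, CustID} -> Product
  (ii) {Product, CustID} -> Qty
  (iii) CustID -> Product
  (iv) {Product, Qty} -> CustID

0

(i) {Qty, CustID} -> Product: (Qty=14, CustID=866): rows 4, 6 → Product takes values {C92, C49} — violation; (Qty=4, CustID=855): rows 7, 10 → Product takes values {C92, C49} — violation; (Qty=14, CustID=870): rows 8, 9 → Product takes values {C49, C69} — violation — fails.
(ii) {Product, CustID} -> Qty: (Product=C69, CustID=861): rows 3, 11 → Qty takes values {3, 15} — violation; (Product=C69, CustID=870): rows 5, 9 → Qty takes values {15, 14} — violation — fails.
(iii) CustID -> Product: CustID=855: rows 1, 7, 10 → Product takes values {C69, C92, C49} — violation; CustID=866: rows 2, 4, 6 → Product takes values {C69, C92, C49} — violation; CustID=870: rows 5, 8, 9 → Product takes values {C69, C49} — violation — fails.
(iv) {Product, Qty} -> CustID: (Product=C69, Qty=3): rows 1, 2, 3 → CustID takes values {855, 866, 861} — violation; (Product=C69, Qty=15): rows 5, 11 → CustID takes values {870, 861} — violation; (Product=C49, Qty=14): rows 6, 8 → CustID takes values {866, 870} — violation — fails.
None of the 4 dependencies hold.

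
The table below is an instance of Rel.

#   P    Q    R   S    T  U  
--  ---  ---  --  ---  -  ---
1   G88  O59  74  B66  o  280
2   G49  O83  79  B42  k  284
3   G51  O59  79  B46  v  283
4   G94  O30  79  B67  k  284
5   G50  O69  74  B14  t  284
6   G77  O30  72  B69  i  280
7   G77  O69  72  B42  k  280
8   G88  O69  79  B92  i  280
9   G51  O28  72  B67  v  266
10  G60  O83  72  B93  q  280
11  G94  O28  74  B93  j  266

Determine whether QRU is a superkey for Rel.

All 11 rows have distinct QRU values, so QRU → (all attributes) holds and QRU is a superkey.

Yes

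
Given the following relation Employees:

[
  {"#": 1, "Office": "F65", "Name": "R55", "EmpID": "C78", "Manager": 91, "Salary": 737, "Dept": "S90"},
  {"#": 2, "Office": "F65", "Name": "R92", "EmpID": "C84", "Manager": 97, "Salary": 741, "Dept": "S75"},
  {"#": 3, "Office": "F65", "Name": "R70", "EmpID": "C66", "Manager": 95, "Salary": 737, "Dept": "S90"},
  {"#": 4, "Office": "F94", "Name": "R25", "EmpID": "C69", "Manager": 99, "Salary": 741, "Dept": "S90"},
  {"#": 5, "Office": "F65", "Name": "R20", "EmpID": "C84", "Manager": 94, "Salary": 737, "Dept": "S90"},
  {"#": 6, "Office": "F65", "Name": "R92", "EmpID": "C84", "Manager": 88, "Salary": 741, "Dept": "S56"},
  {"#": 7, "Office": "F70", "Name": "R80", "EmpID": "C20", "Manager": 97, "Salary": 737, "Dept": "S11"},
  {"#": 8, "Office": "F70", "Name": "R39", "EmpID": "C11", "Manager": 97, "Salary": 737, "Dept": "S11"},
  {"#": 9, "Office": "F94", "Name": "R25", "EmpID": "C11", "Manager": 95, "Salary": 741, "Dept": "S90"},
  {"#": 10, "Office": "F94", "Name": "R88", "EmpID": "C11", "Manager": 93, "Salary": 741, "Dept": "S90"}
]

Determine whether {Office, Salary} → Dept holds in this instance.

(Office=F65, Salary=737): rows 1, 3, 5 → Dept = S90, S90, S90 ✓
(Office=F65, Salary=741): rows 2, 6 → Dept takes values {S75, S56} — violation
(Office=F94, Salary=741): rows 4, 9, 10 → Dept = S90, S90, S90 ✓
(Office=F70, Salary=737): rows 7, 8 → Dept = S11, S11 ✓
Two rows agree on {Office, Salary} but differ on Dept, so {Office, Salary} → Dept does not hold.

No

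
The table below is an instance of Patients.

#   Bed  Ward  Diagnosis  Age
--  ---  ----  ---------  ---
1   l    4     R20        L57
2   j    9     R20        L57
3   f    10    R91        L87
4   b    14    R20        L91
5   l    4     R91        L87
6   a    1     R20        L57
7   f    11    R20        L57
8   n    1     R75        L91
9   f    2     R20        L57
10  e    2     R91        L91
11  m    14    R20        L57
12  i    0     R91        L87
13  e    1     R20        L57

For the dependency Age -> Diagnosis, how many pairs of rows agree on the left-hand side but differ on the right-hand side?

Age=L57: all 7 rows agree on Diagnosis — 0 pairs.
Age=L87: all 3 rows agree on Diagnosis — 0 pairs.
Age=L91: violating pairs (4,8), (4,10), (8,10) — 3 pairs.

3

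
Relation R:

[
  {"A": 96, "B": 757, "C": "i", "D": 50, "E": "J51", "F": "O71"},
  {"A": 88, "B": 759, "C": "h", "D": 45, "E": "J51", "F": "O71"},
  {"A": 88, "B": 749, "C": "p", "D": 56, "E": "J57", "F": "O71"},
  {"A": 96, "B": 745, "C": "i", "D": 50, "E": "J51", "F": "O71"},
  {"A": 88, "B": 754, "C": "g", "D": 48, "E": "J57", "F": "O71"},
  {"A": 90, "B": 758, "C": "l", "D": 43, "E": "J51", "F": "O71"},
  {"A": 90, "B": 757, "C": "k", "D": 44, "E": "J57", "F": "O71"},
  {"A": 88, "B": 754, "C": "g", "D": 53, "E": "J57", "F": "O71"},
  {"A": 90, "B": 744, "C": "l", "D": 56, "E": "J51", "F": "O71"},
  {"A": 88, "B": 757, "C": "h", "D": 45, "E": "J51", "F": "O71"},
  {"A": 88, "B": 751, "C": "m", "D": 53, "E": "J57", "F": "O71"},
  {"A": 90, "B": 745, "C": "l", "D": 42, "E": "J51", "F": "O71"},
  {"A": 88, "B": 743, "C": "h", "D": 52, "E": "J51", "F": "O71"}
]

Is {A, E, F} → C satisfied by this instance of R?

(A=96, E=J51, F=O71): 2 rows → C = i, i ✓
(A=88, E=J51, F=O71): 3 rows → C = h, h, h ✓
(A=88, E=J57, F=O71): 4 rows → C takes values {p, g, m} — violation
(A=90, E=J51, F=O71): 3 rows → C = l, l, l ✓
(A=90, E=J57, F=O71): 1 row → C = k ✓
Two rows agree on {A, E, F} but differ on C, so {A, E, F} → C does not hold.

No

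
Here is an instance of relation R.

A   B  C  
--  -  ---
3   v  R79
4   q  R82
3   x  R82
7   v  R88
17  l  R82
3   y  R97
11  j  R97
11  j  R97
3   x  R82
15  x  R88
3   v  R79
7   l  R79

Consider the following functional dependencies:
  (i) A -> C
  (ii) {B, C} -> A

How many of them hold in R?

(i) A -> C: A=3: 5 rows → C takes values {R79, R82, R97} — violation; A=7: 2 rows → C takes values {R88, R79} — violation — fails.
(ii) {B, C} -> A: every LHS value maps to a single RHS value — holds.
1 of the 2 dependencies holds.

1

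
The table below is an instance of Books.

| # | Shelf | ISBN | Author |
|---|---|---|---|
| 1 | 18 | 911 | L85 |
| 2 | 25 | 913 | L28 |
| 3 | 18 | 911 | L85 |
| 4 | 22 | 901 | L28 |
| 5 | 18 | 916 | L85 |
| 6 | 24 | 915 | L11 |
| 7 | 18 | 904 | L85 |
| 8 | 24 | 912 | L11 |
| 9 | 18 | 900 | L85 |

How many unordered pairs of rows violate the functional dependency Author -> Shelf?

Author=L85: all 5 rows agree on Shelf — 0 pairs.
Author=L28: violating pairs (2,4) — 1 pair.
Author=L11: all 2 rows agree on Shelf — 0 pairs.

1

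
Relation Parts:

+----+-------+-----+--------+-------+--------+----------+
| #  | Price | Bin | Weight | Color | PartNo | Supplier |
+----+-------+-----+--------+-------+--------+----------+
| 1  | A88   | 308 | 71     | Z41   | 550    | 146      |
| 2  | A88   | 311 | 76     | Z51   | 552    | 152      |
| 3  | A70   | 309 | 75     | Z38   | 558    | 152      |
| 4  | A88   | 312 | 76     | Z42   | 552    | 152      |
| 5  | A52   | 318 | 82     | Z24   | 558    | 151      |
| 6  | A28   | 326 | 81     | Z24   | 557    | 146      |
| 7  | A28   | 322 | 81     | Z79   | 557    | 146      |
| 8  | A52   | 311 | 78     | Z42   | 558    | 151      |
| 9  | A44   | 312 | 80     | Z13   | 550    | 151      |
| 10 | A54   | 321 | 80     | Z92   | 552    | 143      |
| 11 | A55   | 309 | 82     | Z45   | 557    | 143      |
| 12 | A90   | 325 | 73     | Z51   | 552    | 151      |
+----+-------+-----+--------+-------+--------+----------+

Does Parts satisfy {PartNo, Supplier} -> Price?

(PartNo=550, Supplier=146): row 1 → Price = A88 ✓
(PartNo=552, Supplier=152): rows 2, 4 → Price = A88, A88 ✓
(PartNo=558, Supplier=152): row 3 → Price = A70 ✓
(PartNo=558, Supplier=151): rows 5, 8 → Price = A52, A52 ✓
(PartNo=557, Supplier=146): rows 6, 7 → Price = A28, A28 ✓
(PartNo=550, Supplier=151): row 9 → Price = A44 ✓
(PartNo=552, Supplier=143): row 10 → Price = A54 ✓
(PartNo=557, Supplier=143): row 11 → Price = A55 ✓
(PartNo=552, Supplier=151): row 12 → Price = A90 ✓
Every {PartNo, Supplier} value is associated with a single Price value, so {PartNo, Supplier} -> Price holds.

Yes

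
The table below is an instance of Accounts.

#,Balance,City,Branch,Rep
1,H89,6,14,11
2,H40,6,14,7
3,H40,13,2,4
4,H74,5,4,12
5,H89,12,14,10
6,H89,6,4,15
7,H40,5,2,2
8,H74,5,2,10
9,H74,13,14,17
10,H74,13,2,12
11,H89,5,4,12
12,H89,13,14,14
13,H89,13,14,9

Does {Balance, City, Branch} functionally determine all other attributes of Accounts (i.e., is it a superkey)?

No

Rows 12 and 13 have the same {Balance, City, Branch} value (Balance=H89, City=13, Branch=14) but are distinct tuples, so {Balance, City, Branch} does not determine every attribute — not a superkey.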